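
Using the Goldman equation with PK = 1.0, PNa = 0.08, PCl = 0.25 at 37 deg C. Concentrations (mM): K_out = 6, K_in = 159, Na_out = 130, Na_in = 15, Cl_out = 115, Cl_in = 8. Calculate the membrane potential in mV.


Vm = (RT/F)*ln((PK*Ko + PNa*Nao + PCl*Cli)/(PK*Ki + PNa*Nai + PCl*Clo))
Numer = 18.4, Denom = 188.95
Vm = -62.25 mV


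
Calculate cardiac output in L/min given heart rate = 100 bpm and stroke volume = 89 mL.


CO = HR * SV
CO = 100 * 89 / 1000
CO = 8.9 L/min


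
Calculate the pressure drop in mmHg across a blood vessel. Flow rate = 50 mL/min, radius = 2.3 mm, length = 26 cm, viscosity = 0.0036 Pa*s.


dP = 8*mu*L*Q / (pi*r^4)
Q = 50 mL/min = 8.33333e-07 m^3/s
dP = 70.9779 Pa = 70.9779 / 133.322 mmHg = 0.5324 mmHg


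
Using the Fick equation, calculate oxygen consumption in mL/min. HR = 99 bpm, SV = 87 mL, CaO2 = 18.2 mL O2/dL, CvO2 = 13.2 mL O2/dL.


CO = HR*SV = 99*87/1000 = 8.613 L/min
a-v O2 diff = 18.2 - 13.2 = 5 mL/dL
VO2 = CO * (CaO2-CvO2) * 10 dL/L
VO2 = 8.613 * 5 * 10
VO2 = 430.6 mL/min


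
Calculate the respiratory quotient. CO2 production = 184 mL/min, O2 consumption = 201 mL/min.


RQ = VCO2 / VO2
RQ = 184 / 201
RQ = 0.9154


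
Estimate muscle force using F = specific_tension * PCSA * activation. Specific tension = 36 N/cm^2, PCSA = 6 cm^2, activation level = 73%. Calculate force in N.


F = sigma * PCSA * activation
F = 36 * 6 * 0.73
F = 157.7 N


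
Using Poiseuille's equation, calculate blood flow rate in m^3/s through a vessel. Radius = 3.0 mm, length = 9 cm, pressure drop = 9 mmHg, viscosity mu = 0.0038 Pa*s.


Q = pi*r^4*dP / (8*mu*L)
r = 0.003 m, L = 0.09 m
dP = 9 mmHg = 1199.898 Pa
Q = 1.1160e-04 m^3/s


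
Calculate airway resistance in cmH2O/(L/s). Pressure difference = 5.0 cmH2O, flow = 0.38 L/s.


R = dP / flow
R = 5.0 / 0.38
R = 13.16 cmH2O/(L/s)


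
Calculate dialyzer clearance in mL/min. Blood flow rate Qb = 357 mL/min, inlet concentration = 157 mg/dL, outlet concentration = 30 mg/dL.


K = Qb * (Cb_in - Cb_out) / Cb_in
K = 357 * (157 - 30) / 157
K = 288.8 mL/min


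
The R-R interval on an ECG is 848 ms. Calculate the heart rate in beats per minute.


HR = 60 / RR_interval(s)
RR = 848 ms = 0.848 s
HR = 60 / 0.848 = 70.75 bpm


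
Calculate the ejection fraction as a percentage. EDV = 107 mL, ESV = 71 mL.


SV = EDV - ESV = 107 - 71 = 36 mL
EF = SV/EDV * 100 = 36/107 * 100
EF = 33.64%


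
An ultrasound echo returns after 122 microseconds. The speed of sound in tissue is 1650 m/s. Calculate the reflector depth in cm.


depth = c * t / 2
t = 122 us = 1.2200e-04 s
depth = 1650 * 1.2200e-04 / 2
depth = 0.10065 m = 10.065 cm


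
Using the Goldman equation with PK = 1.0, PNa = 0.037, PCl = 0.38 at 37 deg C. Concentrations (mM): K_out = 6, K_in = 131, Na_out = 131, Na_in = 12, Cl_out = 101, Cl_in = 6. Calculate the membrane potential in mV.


Vm = (RT/F)*ln((PK*Ko + PNa*Nao + PCl*Cli)/(PK*Ki + PNa*Nai + PCl*Clo))
Numer = 13.127, Denom = 169.824
Vm = -68.42 mV


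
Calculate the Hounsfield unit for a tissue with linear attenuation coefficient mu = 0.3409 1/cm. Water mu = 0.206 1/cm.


HU = ((mu_tissue - mu_water) / mu_water) * 1000
HU = ((0.3409 - 0.206) / 0.206) * 1000
HU = 654.9


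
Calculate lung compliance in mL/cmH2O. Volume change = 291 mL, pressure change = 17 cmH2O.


C = dV / dP
C = 291 / 17
C = 17.12 mL/cmH2O


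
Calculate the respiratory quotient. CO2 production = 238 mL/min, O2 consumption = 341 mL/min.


RQ = VCO2 / VO2
RQ = 238 / 341
RQ = 0.6979


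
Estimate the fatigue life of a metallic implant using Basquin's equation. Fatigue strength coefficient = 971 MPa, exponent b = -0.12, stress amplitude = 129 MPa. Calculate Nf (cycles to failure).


sigma_a = sigma_f' * (2Nf)^b
2Nf = (sigma_a/sigma_f')^(1/b)
2Nf = (129/971)^(1/-0.12)
2Nf = 20195099
Nf = 1.0098e+07


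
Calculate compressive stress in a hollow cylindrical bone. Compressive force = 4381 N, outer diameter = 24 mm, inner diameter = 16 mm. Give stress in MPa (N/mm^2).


A = pi*(r_o^2 - r_i^2)
r_o = 12 mm, r_i = 8 mm
A = 251.327 mm^2
sigma = F/A = 4381 / 251.327
sigma = 17.43 MPa


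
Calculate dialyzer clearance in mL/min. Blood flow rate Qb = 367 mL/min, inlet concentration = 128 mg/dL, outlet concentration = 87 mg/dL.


K = Qb * (Cb_in - Cb_out) / Cb_in
K = 367 * (128 - 87) / 128
K = 117.6 mL/min


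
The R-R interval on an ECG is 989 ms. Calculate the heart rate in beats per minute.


HR = 60 / RR_interval(s)
RR = 989 ms = 0.989 s
HR = 60 / 0.989 = 60.67 bpm


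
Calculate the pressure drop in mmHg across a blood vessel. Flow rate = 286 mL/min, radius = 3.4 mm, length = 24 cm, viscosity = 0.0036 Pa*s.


dP = 8*mu*L*Q / (pi*r^4)
Q = 286 mL/min = 4.76667e-06 m^3/s
dP = 78.479 Pa = 78.479 / 133.322 mmHg = 0.5886 mmHg


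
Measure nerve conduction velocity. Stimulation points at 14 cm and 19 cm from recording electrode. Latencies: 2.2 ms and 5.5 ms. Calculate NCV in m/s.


Distance = (19 - 14) / 100 = 0.05 m
dt = (5.5 - 2.2) / 1000 = 0.0033 s
NCV = dist / dt = 15.15 m/s


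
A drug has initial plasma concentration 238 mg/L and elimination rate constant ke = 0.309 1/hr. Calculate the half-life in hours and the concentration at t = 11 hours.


t_half = ln(2) / ke = 0.693147 / 0.309 = 2.243 hr
C(t) = C0 * exp(-ke*t) = 238 * exp(-0.309*11)
C(11) = 7.951 mg/L


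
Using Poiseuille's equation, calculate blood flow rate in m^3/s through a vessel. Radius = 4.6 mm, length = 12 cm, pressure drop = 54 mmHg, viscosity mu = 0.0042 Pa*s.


Q = pi*r^4*dP / (8*mu*L)
r = 0.0046 m, L = 0.12 m
dP = 54 mmHg = 7199.388 Pa
Q = 0.002512 m^3/s


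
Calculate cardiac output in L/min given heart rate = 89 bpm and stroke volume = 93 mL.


CO = HR * SV
CO = 89 * 93 / 1000
CO = 8.277 L/min


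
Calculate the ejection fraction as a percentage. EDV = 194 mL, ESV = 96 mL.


SV = EDV - ESV = 194 - 96 = 98 mL
EF = SV/EDV * 100 = 98/194 * 100
EF = 50.52%


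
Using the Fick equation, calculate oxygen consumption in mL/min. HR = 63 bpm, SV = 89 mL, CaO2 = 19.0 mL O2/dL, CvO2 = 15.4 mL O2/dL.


CO = HR*SV = 63*89/1000 = 5.607 L/min
a-v O2 diff = 19.0 - 15.4 = 3.6 mL/dL
VO2 = CO * (CaO2-CvO2) * 10 dL/L
VO2 = 5.607 * 3.6 * 10
VO2 = 201.9 mL/min


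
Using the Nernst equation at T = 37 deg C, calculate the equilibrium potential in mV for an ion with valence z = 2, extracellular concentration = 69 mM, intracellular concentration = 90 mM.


E = (RT/(zF)) * ln(C_out/C_in)
T = 37 + 273.15 = 310.15 K
E = (8.314 * 310.15 / (2 * 96485)) * ln(69/90)
E = -3.55 mV


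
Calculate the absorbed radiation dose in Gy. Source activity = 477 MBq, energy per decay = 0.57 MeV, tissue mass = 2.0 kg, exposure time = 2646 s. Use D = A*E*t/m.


A = 477 MBq = 4.7700e+08 Bq
E = 0.57 MeV = 9.1314e-14 J
D = A*E*t/m = 4.7700e+08*9.1314e-14*2646/2.0
D = 0.05763 Gy


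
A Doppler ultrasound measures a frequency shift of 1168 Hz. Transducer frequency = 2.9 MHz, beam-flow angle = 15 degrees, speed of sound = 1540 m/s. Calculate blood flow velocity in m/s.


v = fd * c / (2 * f0 * cos(theta))
v = 1168 * 1540 / (2 * 2.9000e+06 * cos(15))
v = 0.3211 m/s


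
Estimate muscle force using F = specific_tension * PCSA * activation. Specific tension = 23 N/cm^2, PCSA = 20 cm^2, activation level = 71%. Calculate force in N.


F = sigma * PCSA * activation
F = 23 * 20 * 0.71
F = 326.6 N


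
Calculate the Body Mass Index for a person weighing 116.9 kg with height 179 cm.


BMI = weight / height^2
height = 179 cm = 1.79 m
BMI = 116.9 / 1.79^2
BMI = 36.48 kg/m^2


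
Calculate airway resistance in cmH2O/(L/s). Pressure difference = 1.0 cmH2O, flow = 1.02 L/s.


R = dP / flow
R = 1.0 / 1.02
R = 0.9804 cmH2O/(L/s)


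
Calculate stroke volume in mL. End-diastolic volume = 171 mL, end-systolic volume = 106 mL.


SV = EDV - ESV
SV = 171 - 106
SV = 65 mL


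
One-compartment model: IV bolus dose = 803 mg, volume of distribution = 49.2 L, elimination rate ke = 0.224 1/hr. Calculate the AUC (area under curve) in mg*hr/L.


C0 = Dose/Vd = 803/49.2 = 16.3211 mg/L
AUC = C0/ke = 16.3211/0.224
AUC = 72.86 mg*hr/L


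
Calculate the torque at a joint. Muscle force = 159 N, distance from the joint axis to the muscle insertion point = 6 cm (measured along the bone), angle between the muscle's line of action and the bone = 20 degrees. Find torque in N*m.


Torque = F * d * sin(theta)   (moment arm = d*sin(theta))
d = 6 cm = 0.06 m
Torque = 159 * 0.06 * sin(20)
Torque = 3.263 N*m


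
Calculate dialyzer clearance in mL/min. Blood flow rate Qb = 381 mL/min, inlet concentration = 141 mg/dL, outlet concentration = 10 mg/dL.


K = Qb * (Cb_in - Cb_out) / Cb_in
K = 381 * (141 - 10) / 141
K = 354 mL/min


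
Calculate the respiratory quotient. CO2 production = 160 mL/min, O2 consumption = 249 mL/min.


RQ = VCO2 / VO2
RQ = 160 / 249
RQ = 0.6426


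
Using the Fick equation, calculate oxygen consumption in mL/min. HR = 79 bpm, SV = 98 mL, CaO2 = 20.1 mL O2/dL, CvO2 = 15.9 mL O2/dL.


CO = HR*SV = 79*98/1000 = 7.742 L/min
a-v O2 diff = 20.1 - 15.9 = 4.2 mL/dL
VO2 = CO * (CaO2-CvO2) * 10 dL/L
VO2 = 7.742 * 4.2 * 10
VO2 = 325.2 mL/min


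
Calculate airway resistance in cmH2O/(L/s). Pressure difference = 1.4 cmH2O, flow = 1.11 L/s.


R = dP / flow
R = 1.4 / 1.11
R = 1.261 cmH2O/(L/s)


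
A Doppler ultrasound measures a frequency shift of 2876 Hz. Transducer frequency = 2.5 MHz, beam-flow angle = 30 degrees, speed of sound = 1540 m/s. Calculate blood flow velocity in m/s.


v = fd * c / (2 * f0 * cos(theta))
v = 2876 * 1540 / (2 * 2.5000e+06 * cos(30))
v = 1.023 m/s


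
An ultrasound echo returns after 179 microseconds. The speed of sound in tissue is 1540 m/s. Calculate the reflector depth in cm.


depth = c * t / 2
t = 179 us = 1.7900e-04 s
depth = 1540 * 1.7900e-04 / 2
depth = 0.13783 m = 13.783 cm


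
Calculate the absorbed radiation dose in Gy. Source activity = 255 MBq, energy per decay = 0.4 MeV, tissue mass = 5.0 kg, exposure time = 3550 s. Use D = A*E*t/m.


A = 255 MBq = 2.5500e+08 Bq
E = 0.4 MeV = 6.408e-14 J
D = A*E*t/m = 2.5500e+08*6.408e-14*3550/5.0
D = 0.0116 Gy


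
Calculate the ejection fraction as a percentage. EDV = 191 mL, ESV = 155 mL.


SV = EDV - ESV = 191 - 155 = 36 mL
EF = SV/EDV * 100 = 36/191 * 100
EF = 18.85%


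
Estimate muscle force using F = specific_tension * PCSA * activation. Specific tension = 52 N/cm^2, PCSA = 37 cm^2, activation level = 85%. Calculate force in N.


F = sigma * PCSA * activation
F = 52 * 37 * 0.85
F = 1635 N


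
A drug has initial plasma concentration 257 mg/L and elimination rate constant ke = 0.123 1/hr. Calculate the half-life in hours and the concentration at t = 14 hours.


t_half = ln(2) / ke = 0.693147 / 0.123 = 5.635 hr
C(t) = C0 * exp(-ke*t) = 257 * exp(-0.123*14)
C(14) = 45.93 mg/L


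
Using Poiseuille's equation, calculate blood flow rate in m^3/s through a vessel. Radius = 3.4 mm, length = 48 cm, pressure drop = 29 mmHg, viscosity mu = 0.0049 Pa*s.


Q = pi*r^4*dP / (8*mu*L)
r = 0.0034 m, L = 0.48 m
dP = 29 mmHg = 3866.338 Pa
Q = 8.6266e-05 m^3/s


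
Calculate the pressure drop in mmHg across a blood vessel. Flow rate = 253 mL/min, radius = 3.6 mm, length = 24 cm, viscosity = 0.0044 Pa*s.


dP = 8*mu*L*Q / (pi*r^4)
Q = 253 mL/min = 4.21667e-06 m^3/s
dP = 67.5093 Pa = 67.5093 / 133.322 mmHg = 0.5064 mmHg


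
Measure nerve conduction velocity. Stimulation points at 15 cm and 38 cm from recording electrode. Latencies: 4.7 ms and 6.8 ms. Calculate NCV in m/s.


Distance = (38 - 15) / 100 = 0.23 m
dt = (6.8 - 4.7) / 1000 = 0.0021 s
NCV = dist / dt = 109.5 m/s


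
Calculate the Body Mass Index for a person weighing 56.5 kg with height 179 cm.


BMI = weight / height^2
height = 179 cm = 1.79 m
BMI = 56.5 / 1.79^2
BMI = 17.63 kg/m^2


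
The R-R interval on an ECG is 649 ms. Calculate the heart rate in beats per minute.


HR = 60 / RR_interval(s)
RR = 649 ms = 0.649 s
HR = 60 / 0.649 = 92.45 bpm


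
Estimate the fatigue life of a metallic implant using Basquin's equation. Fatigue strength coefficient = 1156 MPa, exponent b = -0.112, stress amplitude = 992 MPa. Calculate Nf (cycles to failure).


sigma_a = sigma_f' * (2Nf)^b
2Nf = (sigma_a/sigma_f')^(1/b)
2Nf = (992/1156)^(1/-0.112)
2Nf = 3.9198487
Nf = 1.96


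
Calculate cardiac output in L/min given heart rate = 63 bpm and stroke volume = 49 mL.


CO = HR * SV
CO = 63 * 49 / 1000
CO = 3.087 L/min


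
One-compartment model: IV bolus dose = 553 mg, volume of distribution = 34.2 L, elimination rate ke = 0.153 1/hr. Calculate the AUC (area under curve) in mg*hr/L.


C0 = Dose/Vd = 553/34.2 = 16.1696 mg/L
AUC = C0/ke = 16.1696/0.153
AUC = 105.7 mg*hr/L


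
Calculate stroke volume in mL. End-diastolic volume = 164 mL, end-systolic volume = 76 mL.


SV = EDV - ESV
SV = 164 - 76
SV = 88 mL


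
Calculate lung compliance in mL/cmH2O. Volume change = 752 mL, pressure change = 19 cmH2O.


C = dV / dP
C = 752 / 19
C = 39.58 mL/cmH2O


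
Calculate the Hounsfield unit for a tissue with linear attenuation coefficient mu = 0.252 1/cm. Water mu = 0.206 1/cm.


HU = ((mu_tissue - mu_water) / mu_water) * 1000
HU = ((0.252 - 0.206) / 0.206) * 1000
HU = 223.3


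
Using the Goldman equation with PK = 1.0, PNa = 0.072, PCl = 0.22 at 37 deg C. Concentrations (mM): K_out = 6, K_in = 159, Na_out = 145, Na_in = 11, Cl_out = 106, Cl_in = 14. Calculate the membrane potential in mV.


Vm = (RT/F)*ln((PK*Ko + PNa*Nao + PCl*Cli)/(PK*Ki + PNa*Nai + PCl*Clo))
Numer = 19.52, Denom = 183.112
Vm = -59.83 mV


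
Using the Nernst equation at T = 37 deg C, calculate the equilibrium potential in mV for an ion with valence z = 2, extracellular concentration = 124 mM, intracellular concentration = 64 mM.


E = (RT/(zF)) * ln(C_out/C_in)
T = 37 + 273.15 = 310.15 K
E = (8.314 * 310.15 / (2 * 96485)) * ln(124/64)
E = 8.838 mV


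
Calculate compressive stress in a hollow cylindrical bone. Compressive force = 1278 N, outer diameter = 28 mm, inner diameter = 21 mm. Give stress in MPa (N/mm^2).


A = pi*(r_o^2 - r_i^2)
r_o = 14 mm, r_i = 10.5 mm
A = 269.392 mm^2
sigma = F/A = 1278 / 269.392
sigma = 4.744 MPa


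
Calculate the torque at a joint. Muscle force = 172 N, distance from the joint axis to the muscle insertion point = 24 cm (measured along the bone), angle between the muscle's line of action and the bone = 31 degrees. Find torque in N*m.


Torque = F * d * sin(theta)   (moment arm = d*sin(theta))
d = 24 cm = 0.24 m
Torque = 172 * 0.24 * sin(31)
Torque = 21.26 N*m


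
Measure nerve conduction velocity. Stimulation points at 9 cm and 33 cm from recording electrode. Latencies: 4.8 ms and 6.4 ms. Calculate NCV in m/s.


Distance = (33 - 9) / 100 = 0.24 m
dt = (6.4 - 4.8) / 1000 = 0.0016 s
NCV = dist / dt = 150 m/s


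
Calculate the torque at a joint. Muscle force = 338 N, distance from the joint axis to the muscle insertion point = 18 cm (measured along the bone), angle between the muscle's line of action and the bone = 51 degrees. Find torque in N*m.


Torque = F * d * sin(theta)   (moment arm = d*sin(theta))
d = 18 cm = 0.18 m
Torque = 338 * 0.18 * sin(51)
Torque = 47.28 N*m


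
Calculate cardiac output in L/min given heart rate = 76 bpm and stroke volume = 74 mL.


CO = HR * SV
CO = 76 * 74 / 1000
CO = 5.624 L/min


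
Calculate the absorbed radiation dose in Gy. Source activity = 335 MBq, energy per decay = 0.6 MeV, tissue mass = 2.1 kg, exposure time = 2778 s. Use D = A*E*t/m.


A = 335 MBq = 3.3500e+08 Bq
E = 0.6 MeV = 9.612e-14 J
D = A*E*t/m = 3.3500e+08*9.612e-14*2778/2.1
D = 0.0426 Gy


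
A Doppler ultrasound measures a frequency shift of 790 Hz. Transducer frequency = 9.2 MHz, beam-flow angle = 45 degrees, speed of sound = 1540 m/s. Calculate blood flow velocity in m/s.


v = fd * c / (2 * f0 * cos(theta))
v = 790 * 1540 / (2 * 9.2000e+06 * cos(45))
v = 0.09351 m/s


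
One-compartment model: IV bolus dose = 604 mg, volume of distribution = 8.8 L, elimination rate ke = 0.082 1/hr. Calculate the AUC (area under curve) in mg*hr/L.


C0 = Dose/Vd = 604/8.8 = 68.6364 mg/L
AUC = C0/ke = 68.6364/0.082
AUC = 837 mg*hr/L


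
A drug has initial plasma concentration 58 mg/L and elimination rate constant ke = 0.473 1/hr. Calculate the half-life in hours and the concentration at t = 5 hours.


t_half = ln(2) / ke = 0.693147 / 0.473 = 1.465 hr
C(t) = C0 * exp(-ke*t) = 58 * exp(-0.473*5)
C(5) = 5.449 mg/L


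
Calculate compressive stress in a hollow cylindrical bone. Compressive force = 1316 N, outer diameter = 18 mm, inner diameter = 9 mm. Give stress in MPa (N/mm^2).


A = pi*(r_o^2 - r_i^2)
r_o = 9 mm, r_i = 4.5 mm
A = 190.852 mm^2
sigma = F/A = 1316 / 190.852
sigma = 6.895 MPa


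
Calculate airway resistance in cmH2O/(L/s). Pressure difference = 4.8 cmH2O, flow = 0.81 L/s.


R = dP / flow
R = 4.8 / 0.81
R = 5.926 cmH2O/(L/s)


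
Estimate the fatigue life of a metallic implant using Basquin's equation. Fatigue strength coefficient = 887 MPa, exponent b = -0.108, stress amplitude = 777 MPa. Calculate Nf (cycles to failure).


sigma_a = sigma_f' * (2Nf)^b
2Nf = (sigma_a/sigma_f')^(1/b)
2Nf = (777/887)^(1/-0.108)
2Nf = 3.4074657
Nf = 1.704


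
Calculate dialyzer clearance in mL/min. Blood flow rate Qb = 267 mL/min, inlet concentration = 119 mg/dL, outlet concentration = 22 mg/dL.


K = Qb * (Cb_in - Cb_out) / Cb_in
K = 267 * (119 - 22) / 119
K = 217.6 mL/min


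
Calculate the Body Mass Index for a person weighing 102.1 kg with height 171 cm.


BMI = weight / height^2
height = 171 cm = 1.71 m
BMI = 102.1 / 1.71^2
BMI = 34.92 kg/m^2


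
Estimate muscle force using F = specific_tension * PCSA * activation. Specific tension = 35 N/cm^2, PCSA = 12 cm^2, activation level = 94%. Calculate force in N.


F = sigma * PCSA * activation
F = 35 * 12 * 0.94
F = 394.8 N


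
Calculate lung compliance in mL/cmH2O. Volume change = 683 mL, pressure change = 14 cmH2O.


C = dV / dP
C = 683 / 14
C = 48.79 mL/cmH2O


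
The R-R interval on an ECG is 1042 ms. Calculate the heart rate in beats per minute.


HR = 60 / RR_interval(s)
RR = 1042 ms = 1.042 s
HR = 60 / 1.042 = 57.58 bpm


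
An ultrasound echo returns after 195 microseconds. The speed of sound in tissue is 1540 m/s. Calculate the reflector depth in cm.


depth = c * t / 2
t = 195 us = 1.9500e-04 s
depth = 1540 * 1.9500e-04 / 2
depth = 0.15015 m = 15.015 cm


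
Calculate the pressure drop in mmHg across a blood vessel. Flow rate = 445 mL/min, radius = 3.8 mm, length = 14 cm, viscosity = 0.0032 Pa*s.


dP = 8*mu*L*Q / (pi*r^4)
Q = 445 mL/min = 7.41667e-06 m^3/s
dP = 40.5782 Pa = 40.5782 / 133.322 mmHg = 0.3044 mmHg


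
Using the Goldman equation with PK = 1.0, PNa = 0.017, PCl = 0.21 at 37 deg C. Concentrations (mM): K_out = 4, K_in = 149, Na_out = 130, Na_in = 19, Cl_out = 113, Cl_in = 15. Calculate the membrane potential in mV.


Vm = (RT/F)*ln((PK*Ko + PNa*Nao + PCl*Cli)/(PK*Ki + PNa*Nai + PCl*Clo))
Numer = 9.36, Denom = 173.053
Vm = -77.96 mV


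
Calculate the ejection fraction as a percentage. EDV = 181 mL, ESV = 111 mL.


SV = EDV - ESV = 181 - 111 = 70 mL
EF = SV/EDV * 100 = 70/181 * 100
EF = 38.67%


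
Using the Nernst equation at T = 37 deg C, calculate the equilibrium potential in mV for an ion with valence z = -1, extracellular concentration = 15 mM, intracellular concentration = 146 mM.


E = (RT/(zF)) * ln(C_out/C_in)
T = 37 + 273.15 = 310.15 K
E = (8.314 * 310.15 / (-1 * 96485)) * ln(15/146)
E = 60.81 mV


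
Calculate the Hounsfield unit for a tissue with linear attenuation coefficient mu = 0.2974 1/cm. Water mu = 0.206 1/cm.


HU = ((mu_tissue - mu_water) / mu_water) * 1000
HU = ((0.2974 - 0.206) / 0.206) * 1000
HU = 443.7


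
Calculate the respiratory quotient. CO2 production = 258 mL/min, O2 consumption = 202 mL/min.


RQ = VCO2 / VO2
RQ = 258 / 202
RQ = 1.277


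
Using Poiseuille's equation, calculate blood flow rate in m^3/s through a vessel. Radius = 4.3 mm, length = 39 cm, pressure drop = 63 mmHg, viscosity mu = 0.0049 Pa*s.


Q = pi*r^4*dP / (8*mu*L)
r = 0.0043 m, L = 0.39 m
dP = 63 mmHg = 8399.286 Pa
Q = 5.9009e-04 m^3/s


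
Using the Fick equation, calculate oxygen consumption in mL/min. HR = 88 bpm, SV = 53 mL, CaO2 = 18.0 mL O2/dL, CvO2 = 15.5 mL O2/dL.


CO = HR*SV = 88*53/1000 = 4.664 L/min
a-v O2 diff = 18.0 - 15.5 = 2.5 mL/dL
VO2 = CO * (CaO2-CvO2) * 10 dL/L
VO2 = 4.664 * 2.5 * 10
VO2 = 116.6 mL/min


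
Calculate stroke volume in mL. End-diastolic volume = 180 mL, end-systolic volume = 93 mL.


SV = EDV - ESV
SV = 180 - 93
SV = 87 mL


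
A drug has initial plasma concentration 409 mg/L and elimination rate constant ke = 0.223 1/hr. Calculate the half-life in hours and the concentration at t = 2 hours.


t_half = ln(2) / ke = 0.693147 / 0.223 = 3.108 hr
C(t) = C0 * exp(-ke*t) = 409 * exp(-0.223*2)
C(2) = 261.8 mg/L


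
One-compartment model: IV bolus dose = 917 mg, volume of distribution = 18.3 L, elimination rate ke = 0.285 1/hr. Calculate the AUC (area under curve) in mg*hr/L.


C0 = Dose/Vd = 917/18.3 = 50.1093 mg/L
AUC = C0/ke = 50.1093/0.285
AUC = 175.8 mg*hr/L


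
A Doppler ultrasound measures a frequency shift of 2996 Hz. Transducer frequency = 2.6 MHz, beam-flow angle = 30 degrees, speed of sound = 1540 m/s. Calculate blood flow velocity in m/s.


v = fd * c / (2 * f0 * cos(theta))
v = 2996 * 1540 / (2 * 2.6000e+06 * cos(30))
v = 1.025 m/s


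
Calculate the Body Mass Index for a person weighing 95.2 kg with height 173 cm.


BMI = weight / height^2
height = 173 cm = 1.73 m
BMI = 95.2 / 1.73^2
BMI = 31.81 kg/m^2


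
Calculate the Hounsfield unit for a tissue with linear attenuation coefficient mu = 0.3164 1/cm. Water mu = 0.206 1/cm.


HU = ((mu_tissue - mu_water) / mu_water) * 1000
HU = ((0.3164 - 0.206) / 0.206) * 1000
HU = 535.9


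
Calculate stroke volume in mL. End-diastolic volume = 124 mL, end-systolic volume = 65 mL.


SV = EDV - ESV
SV = 124 - 65
SV = 59 mL


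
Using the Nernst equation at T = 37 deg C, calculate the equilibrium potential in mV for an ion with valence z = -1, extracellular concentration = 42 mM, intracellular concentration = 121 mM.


E = (RT/(zF)) * ln(C_out/C_in)
T = 37 + 273.15 = 310.15 K
E = (8.314 * 310.15 / (-1 * 96485)) * ln(42/121)
E = 28.28 mV


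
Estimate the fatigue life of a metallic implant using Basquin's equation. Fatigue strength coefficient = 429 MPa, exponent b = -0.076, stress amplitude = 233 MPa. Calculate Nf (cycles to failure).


sigma_a = sigma_f' * (2Nf)^b
2Nf = (sigma_a/sigma_f')^(1/b)
2Nf = (233/429)^(1/-0.076)
2Nf = 3077.3432
Nf = 1539


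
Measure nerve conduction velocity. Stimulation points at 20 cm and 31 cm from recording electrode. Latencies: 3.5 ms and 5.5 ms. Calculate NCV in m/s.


Distance = (31 - 20) / 100 = 0.11 m
dt = (5.5 - 3.5) / 1000 = 0.002 s
NCV = dist / dt = 55 m/s


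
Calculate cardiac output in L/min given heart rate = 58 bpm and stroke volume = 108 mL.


CO = HR * SV
CO = 58 * 108 / 1000
CO = 6.264 L/min


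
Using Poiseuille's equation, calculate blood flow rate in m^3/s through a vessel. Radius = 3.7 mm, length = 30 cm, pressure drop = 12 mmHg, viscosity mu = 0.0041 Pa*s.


Q = pi*r^4*dP / (8*mu*L)
r = 0.0037 m, L = 0.3 m
dP = 12 mmHg = 1599.864 Pa
Q = 9.5729e-05 m^3/s


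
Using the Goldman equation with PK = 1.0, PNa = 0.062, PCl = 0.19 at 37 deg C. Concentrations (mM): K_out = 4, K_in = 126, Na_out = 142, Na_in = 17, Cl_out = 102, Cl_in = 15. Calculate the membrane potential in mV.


Vm = (RT/F)*ln((PK*Ko + PNa*Nao + PCl*Cli)/(PK*Ki + PNa*Nai + PCl*Clo))
Numer = 15.654, Denom = 146.434
Vm = -59.75 mV


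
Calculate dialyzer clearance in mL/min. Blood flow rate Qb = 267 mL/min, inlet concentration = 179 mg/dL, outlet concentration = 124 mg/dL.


K = Qb * (Cb_in - Cb_out) / Cb_in
K = 267 * (179 - 124) / 179
K = 82.04 mL/min


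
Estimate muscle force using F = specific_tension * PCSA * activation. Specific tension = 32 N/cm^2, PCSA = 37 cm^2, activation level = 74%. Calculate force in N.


F = sigma * PCSA * activation
F = 32 * 37 * 0.74
F = 876.2 N


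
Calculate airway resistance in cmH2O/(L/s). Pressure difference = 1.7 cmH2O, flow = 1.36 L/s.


R = dP / flow
R = 1.7 / 1.36
R = 1.25 cmH2O/(L/s)


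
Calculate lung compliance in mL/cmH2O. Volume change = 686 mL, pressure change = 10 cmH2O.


C = dV / dP
C = 686 / 10
C = 68.6 mL/cmH2O


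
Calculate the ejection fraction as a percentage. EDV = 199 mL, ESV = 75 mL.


SV = EDV - ESV = 199 - 75 = 124 mL
EF = SV/EDV * 100 = 124/199 * 100
EF = 62.31%


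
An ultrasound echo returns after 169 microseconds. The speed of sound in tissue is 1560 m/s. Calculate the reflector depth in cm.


depth = c * t / 2
t = 169 us = 1.6900e-04 s
depth = 1560 * 1.6900e-04 / 2
depth = 0.13182 m = 13.182 cm


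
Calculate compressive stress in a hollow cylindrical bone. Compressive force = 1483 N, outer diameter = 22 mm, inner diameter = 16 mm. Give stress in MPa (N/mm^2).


A = pi*(r_o^2 - r_i^2)
r_o = 11 mm, r_i = 8 mm
A = 179.071 mm^2
sigma = F/A = 1483 / 179.071
sigma = 8.282 MPa


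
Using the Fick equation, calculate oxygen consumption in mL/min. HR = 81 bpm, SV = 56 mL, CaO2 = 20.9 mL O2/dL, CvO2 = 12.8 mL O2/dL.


CO = HR*SV = 81*56/1000 = 4.536 L/min
a-v O2 diff = 20.9 - 12.8 = 8.1 mL/dL
VO2 = CO * (CaO2-CvO2) * 10 dL/L
VO2 = 4.536 * 8.1 * 10
VO2 = 367.4 mL/min


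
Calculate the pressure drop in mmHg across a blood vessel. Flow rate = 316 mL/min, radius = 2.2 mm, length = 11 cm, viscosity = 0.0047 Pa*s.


dP = 8*mu*L*Q / (pi*r^4)
Q = 316 mL/min = 5.26667e-06 m^3/s
dP = 295.989 Pa = 295.989 / 133.322 mmHg = 2.22 mmHg


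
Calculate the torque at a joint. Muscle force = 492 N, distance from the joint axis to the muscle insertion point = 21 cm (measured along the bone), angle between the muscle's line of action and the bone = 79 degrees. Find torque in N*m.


Torque = F * d * sin(theta)   (moment arm = d*sin(theta))
d = 21 cm = 0.21 m
Torque = 492 * 0.21 * sin(79)
Torque = 101.4 N*m


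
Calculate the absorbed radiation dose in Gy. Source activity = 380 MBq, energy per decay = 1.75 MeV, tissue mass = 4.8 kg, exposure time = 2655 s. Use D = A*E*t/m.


A = 380 MBq = 3.8000e+08 Bq
E = 1.75 MeV = 2.8035e-13 J
D = A*E*t/m = 3.8000e+08*2.8035e-13*2655/4.8
D = 0.05893 Gy


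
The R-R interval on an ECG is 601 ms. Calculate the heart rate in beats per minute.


HR = 60 / RR_interval(s)
RR = 601 ms = 0.601 s
HR = 60 / 0.601 = 99.83 bpm


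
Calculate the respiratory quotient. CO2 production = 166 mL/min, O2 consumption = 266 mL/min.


RQ = VCO2 / VO2
RQ = 166 / 266
RQ = 0.6241


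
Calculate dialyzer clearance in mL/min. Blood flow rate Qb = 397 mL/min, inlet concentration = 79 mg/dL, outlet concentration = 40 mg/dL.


K = Qb * (Cb_in - Cb_out) / Cb_in
K = 397 * (79 - 40) / 79
K = 196 mL/min


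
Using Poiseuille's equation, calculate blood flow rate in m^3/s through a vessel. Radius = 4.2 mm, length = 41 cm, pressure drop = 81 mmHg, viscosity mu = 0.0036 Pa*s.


Q = pi*r^4*dP / (8*mu*L)
r = 0.0042 m, L = 0.41 m
dP = 81 mmHg = 10799.082 Pa
Q = 8.9404e-04 m^3/s


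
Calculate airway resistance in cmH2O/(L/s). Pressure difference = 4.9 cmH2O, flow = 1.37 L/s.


R = dP / flow
R = 4.9 / 1.37
R = 3.577 cmH2O/(L/s)


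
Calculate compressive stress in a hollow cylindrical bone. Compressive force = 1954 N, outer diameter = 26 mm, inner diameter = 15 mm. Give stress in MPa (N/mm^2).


A = pi*(r_o^2 - r_i^2)
r_o = 13 mm, r_i = 7.5 mm
A = 354.215 mm^2
sigma = F/A = 1954 / 354.215
sigma = 5.516 MPa


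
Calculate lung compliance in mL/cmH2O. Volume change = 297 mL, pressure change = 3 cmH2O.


C = dV / dP
C = 297 / 3
C = 99 mL/cmH2O


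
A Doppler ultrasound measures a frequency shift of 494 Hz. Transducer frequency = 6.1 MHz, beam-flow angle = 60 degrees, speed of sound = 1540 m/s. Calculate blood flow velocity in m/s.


v = fd * c / (2 * f0 * cos(theta))
v = 494 * 1540 / (2 * 6.1000e+06 * cos(60))
v = 0.1247 m/s


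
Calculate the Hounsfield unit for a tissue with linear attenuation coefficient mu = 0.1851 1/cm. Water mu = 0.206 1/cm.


HU = ((mu_tissue - mu_water) / mu_water) * 1000
HU = ((0.1851 - 0.206) / 0.206) * 1000
HU = -101.5


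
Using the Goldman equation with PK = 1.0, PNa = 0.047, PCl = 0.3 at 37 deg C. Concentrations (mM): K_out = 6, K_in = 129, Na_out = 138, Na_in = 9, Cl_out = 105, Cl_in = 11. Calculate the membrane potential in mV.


Vm = (RT/F)*ln((PK*Ko + PNa*Nao + PCl*Cli)/(PK*Ki + PNa*Nai + PCl*Clo))
Numer = 15.786, Denom = 160.923
Vm = -62.05 mV


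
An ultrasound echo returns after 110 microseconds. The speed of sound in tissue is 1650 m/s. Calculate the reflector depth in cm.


depth = c * t / 2
t = 110 us = 1.1000e-04 s
depth = 1650 * 1.1000e-04 / 2
depth = 0.09075 m = 9.075 cm


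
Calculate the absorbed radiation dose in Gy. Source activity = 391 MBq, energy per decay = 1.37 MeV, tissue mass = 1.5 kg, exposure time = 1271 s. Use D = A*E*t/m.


A = 391 MBq = 3.9100e+08 Bq
E = 1.37 MeV = 2.19474e-13 J
D = A*E*t/m = 3.9100e+08*2.19474e-13*1271/1.5
D = 0.07271 Gy


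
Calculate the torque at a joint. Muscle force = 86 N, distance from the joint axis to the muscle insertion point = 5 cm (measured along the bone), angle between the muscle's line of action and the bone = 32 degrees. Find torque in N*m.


Torque = F * d * sin(theta)   (moment arm = d*sin(theta))
d = 5 cm = 0.05 m
Torque = 86 * 0.05 * sin(32)
Torque = 2.279 N*m


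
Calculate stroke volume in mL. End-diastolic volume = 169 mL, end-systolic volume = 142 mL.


SV = EDV - ESV
SV = 169 - 142
SV = 27 mL


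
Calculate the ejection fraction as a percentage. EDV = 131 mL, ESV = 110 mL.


SV = EDV - ESV = 131 - 110 = 21 mL
EF = SV/EDV * 100 = 21/131 * 100
EF = 16.03%


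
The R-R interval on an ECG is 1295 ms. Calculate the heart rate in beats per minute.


HR = 60 / RR_interval(s)
RR = 1295 ms = 1.295 s
HR = 60 / 1.295 = 46.33 bpm


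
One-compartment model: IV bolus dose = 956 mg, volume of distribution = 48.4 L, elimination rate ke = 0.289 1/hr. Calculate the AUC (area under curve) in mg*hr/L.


C0 = Dose/Vd = 956/48.4 = 19.7521 mg/L
AUC = C0/ke = 19.7521/0.289
AUC = 68.35 mg*hr/L


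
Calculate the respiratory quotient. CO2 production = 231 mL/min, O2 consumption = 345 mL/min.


RQ = VCO2 / VO2
RQ = 231 / 345
RQ = 0.6696


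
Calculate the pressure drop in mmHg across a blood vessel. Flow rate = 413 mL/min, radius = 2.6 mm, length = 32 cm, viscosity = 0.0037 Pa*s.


dP = 8*mu*L*Q / (pi*r^4)
Q = 413 mL/min = 6.88333e-06 m^3/s
dP = 454.148 Pa = 454.148 / 133.322 mmHg = 3.406 mmHg


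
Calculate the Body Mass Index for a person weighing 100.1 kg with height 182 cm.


BMI = weight / height^2
height = 182 cm = 1.82 m
BMI = 100.1 / 1.82^2
BMI = 30.22 kg/m^2


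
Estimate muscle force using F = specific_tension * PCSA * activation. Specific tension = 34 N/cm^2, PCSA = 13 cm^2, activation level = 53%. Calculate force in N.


F = sigma * PCSA * activation
F = 34 * 13 * 0.53
F = 234.3 N


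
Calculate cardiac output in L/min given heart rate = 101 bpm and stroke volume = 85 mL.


CO = HR * SV
CO = 101 * 85 / 1000
CO = 8.585 L/min


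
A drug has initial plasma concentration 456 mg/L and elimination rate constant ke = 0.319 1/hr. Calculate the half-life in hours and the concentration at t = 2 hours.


t_half = ln(2) / ke = 0.693147 / 0.319 = 2.173 hr
C(t) = C0 * exp(-ke*t) = 456 * exp(-0.319*2)
C(2) = 240.9 mg/L


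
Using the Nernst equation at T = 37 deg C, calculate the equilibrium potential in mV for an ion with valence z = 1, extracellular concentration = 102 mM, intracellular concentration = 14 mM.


E = (RT/(zF)) * ln(C_out/C_in)
T = 37 + 273.15 = 310.15 K
E = (8.314 * 310.15 / (1 * 96485)) * ln(102/14)
E = 53.07 mV


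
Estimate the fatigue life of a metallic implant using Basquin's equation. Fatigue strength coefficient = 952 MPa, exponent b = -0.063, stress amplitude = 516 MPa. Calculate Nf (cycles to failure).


sigma_a = sigma_f' * (2Nf)^b
2Nf = (sigma_a/sigma_f')^(1/b)
2Nf = (516/952)^(1/-0.063)
2Nf = 16673.232
Nf = 8337


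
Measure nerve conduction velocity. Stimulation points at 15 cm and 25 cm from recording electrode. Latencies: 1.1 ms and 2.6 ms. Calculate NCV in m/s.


Distance = (25 - 15) / 100 = 0.1 m
dt = (2.6 - 1.1) / 1000 = 0.0015 s
NCV = dist / dt = 66.67 m/s


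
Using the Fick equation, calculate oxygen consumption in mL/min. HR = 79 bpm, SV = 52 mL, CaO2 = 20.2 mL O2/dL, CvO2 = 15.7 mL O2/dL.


CO = HR*SV = 79*52/1000 = 4.108 L/min
a-v O2 diff = 20.2 - 15.7 = 4.5 mL/dL
VO2 = CO * (CaO2-CvO2) * 10 dL/L
VO2 = 4.108 * 4.5 * 10
VO2 = 184.9 mL/min


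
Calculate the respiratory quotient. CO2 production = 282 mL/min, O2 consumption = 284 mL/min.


RQ = VCO2 / VO2
RQ = 282 / 284
RQ = 0.993


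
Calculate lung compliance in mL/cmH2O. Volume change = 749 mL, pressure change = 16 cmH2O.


C = dV / dP
C = 749 / 16
C = 46.81 mL/cmH2O


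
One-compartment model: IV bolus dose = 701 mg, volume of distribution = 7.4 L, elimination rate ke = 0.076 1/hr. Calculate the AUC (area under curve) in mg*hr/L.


C0 = Dose/Vd = 701/7.4 = 94.7297 mg/L
AUC = C0/ke = 94.7297/0.076
AUC = 1246 mg*hr/L


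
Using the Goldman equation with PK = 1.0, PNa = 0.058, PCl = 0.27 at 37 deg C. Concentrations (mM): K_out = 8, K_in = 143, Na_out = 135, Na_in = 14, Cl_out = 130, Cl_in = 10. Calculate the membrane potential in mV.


Vm = (RT/F)*ln((PK*Ko + PNa*Nao + PCl*Cli)/(PK*Ki + PNa*Nai + PCl*Clo))
Numer = 18.53, Denom = 178.912
Vm = -60.6 mV


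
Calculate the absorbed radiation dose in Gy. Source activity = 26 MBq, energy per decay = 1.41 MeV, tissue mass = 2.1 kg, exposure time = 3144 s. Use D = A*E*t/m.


A = 26 MBq = 2.6000e+07 Bq
E = 1.41 MeV = 2.25882e-13 J
D = A*E*t/m = 2.6000e+07*2.25882e-13*3144/2.1
D = 0.008793 Gy


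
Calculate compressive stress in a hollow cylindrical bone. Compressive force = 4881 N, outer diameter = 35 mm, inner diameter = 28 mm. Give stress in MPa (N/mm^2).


A = pi*(r_o^2 - r_i^2)
r_o = 17.5 mm, r_i = 14 mm
A = 346.361 mm^2
sigma = F/A = 4881 / 346.361
sigma = 14.09 MPa


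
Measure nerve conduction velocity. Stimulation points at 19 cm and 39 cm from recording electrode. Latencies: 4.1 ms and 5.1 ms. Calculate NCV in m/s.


Distance = (39 - 19) / 100 = 0.2 m
dt = (5.1 - 4.1) / 1000 = 0.001 s
NCV = dist / dt = 200 m/s


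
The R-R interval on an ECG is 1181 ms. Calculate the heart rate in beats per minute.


HR = 60 / RR_interval(s)
RR = 1181 ms = 1.181 s
HR = 60 / 1.181 = 50.8 bpm


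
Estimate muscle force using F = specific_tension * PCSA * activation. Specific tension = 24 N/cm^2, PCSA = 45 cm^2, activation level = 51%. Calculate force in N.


F = sigma * PCSA * activation
F = 24 * 45 * 0.51
F = 550.8 N


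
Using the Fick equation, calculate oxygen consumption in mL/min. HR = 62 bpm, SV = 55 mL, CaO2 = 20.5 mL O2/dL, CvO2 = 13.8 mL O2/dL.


CO = HR*SV = 62*55/1000 = 3.41 L/min
a-v O2 diff = 20.5 - 13.8 = 6.7 mL/dL
VO2 = CO * (CaO2-CvO2) * 10 dL/L
VO2 = 3.41 * 6.7 * 10
VO2 = 228.5 mL/min


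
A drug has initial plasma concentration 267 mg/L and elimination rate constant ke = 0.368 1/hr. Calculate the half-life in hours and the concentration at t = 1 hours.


t_half = ln(2) / ke = 0.693147 / 0.368 = 1.884 hr
C(t) = C0 * exp(-ke*t) = 267 * exp(-0.368*1)
C(1) = 184.8 mg/L


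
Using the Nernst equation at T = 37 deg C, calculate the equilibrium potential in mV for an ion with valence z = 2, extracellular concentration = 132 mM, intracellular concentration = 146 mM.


E = (RT/(zF)) * ln(C_out/C_in)
T = 37 + 273.15 = 310.15 K
E = (8.314 * 310.15 / (2 * 96485)) * ln(132/146)
E = -1.347 mV


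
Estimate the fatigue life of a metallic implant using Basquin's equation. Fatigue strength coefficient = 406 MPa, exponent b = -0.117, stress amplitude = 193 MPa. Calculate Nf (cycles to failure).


sigma_a = sigma_f' * (2Nf)^b
2Nf = (sigma_a/sigma_f')^(1/b)
2Nf = (193/406)^(1/-0.117)
2Nf = 575.992
Nf = 288


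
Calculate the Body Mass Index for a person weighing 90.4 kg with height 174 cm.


BMI = weight / height^2
height = 174 cm = 1.74 m
BMI = 90.4 / 1.74^2
BMI = 29.86 kg/m^2


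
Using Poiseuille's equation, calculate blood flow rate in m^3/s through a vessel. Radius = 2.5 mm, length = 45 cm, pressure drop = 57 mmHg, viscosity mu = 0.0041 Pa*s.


Q = pi*r^4*dP / (8*mu*L)
r = 0.0025 m, L = 0.45 m
dP = 57 mmHg = 7599.354 Pa
Q = 6.3183e-05 m^3/s


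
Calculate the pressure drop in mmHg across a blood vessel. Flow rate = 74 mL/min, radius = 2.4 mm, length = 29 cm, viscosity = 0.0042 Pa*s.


dP = 8*mu*L*Q / (pi*r^4)
Q = 74 mL/min = 1.23333e-06 m^3/s
dP = 115.298 Pa = 115.298 / 133.322 mmHg = 0.8648 mmHg


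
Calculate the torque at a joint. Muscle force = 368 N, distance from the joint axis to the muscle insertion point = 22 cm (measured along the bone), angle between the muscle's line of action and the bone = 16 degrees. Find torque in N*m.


Torque = F * d * sin(theta)   (moment arm = d*sin(theta))
d = 22 cm = 0.22 m
Torque = 368 * 0.22 * sin(16)
Torque = 22.32 N*m


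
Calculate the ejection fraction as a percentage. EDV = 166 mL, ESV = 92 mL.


SV = EDV - ESV = 166 - 92 = 74 mL
EF = SV/EDV * 100 = 74/166 * 100
EF = 44.58%


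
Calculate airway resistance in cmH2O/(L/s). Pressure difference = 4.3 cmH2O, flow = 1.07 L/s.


R = dP / flow
R = 4.3 / 1.07
R = 4.019 cmH2O/(L/s)


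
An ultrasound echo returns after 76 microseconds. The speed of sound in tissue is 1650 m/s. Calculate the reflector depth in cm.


depth = c * t / 2
t = 76 us = 7.6000e-05 s
depth = 1650 * 7.6000e-05 / 2
depth = 0.0627 m = 6.27 cm


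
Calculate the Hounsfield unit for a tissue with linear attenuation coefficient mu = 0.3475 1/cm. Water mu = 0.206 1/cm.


HU = ((mu_tissue - mu_water) / mu_water) * 1000
HU = ((0.3475 - 0.206) / 0.206) * 1000
HU = 686.9


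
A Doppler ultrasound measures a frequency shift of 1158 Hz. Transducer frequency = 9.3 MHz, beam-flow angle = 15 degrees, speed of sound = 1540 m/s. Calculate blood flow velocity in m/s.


v = fd * c / (2 * f0 * cos(theta))
v = 1158 * 1540 / (2 * 9.3000e+06 * cos(15))
v = 0.09926 m/s


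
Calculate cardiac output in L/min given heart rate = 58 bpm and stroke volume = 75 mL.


CO = HR * SV
CO = 58 * 75 / 1000
CO = 4.35 L/min


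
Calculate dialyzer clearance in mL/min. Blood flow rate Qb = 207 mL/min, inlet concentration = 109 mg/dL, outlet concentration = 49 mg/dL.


K = Qb * (Cb_in - Cb_out) / Cb_in
K = 207 * (109 - 49) / 109
K = 113.9 mL/min


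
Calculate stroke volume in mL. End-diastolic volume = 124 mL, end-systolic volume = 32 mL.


SV = EDV - ESV
SV = 124 - 32
SV = 92 mL


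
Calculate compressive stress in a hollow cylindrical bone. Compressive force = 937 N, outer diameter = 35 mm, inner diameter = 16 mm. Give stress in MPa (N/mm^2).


A = pi*(r_o^2 - r_i^2)
r_o = 17.5 mm, r_i = 8 mm
A = 761.051 mm^2
sigma = F/A = 937 / 761.051
sigma = 1.231 MPa


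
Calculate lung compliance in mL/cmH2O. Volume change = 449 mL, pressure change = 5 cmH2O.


C = dV / dP
C = 449 / 5
C = 89.8 mL/cmH2O


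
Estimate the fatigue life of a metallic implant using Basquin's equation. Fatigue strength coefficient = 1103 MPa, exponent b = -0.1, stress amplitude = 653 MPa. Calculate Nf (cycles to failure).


sigma_a = sigma_f' * (2Nf)^b
2Nf = (sigma_a/sigma_f')^(1/b)
2Nf = (653/1103)^(1/-0.1)
2Nf = 189.0703
Nf = 94.54
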